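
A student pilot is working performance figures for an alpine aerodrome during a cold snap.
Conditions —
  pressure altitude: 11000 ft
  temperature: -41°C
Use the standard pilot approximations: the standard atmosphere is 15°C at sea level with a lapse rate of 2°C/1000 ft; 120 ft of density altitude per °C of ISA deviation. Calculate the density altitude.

ISA temperature at 11000 ft = 15 − 2 × (11000/1000) = -7°C.
ISA deviation = -41 − (-7) = -34°C.
Density altitude = 11000 + 120 × (-34) = 11000 + (-4080) = 6920 ft.

6920 ft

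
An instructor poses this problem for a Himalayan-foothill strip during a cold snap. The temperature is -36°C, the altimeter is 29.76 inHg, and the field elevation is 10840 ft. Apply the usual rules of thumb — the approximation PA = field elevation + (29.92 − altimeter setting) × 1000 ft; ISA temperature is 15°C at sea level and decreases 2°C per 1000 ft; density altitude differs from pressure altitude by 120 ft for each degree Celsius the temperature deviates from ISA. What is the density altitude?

Pressure altitude = 10840 + (29.92 − 29.76) × 1000 = 10840 + (+160) = 11000 ft.
ISA temperature at 11000 ft = 15 − 2 × (11000/1000) = -7°C.
ISA deviation = -36 − (-7) = -29°C.
Density altitude = 11000 + 120 × (-29) = 7520 ft.

7520 ft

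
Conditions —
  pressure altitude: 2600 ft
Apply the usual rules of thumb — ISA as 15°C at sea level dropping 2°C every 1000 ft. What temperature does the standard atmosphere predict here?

9.8°C

ISA temperature = 15 − 2 × (2600/1000) = 15 − 5.2 = 9.8°C.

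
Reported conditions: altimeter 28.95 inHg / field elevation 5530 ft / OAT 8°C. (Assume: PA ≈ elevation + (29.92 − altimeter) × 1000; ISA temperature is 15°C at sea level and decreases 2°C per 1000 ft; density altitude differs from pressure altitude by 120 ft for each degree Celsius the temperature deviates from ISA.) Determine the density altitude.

Pressure altitude = 5530 + (29.92 − 28.95) × 1000 = 5530 + (+970) = 6500 ft.
ISA temperature at 6500 ft = 15 − 2 × (6500/1000) = 2°C.
ISA deviation = 8 − 2 = +6°C.
Density altitude = 6500 + 120 × (6) = 7220 ft.

7220 ft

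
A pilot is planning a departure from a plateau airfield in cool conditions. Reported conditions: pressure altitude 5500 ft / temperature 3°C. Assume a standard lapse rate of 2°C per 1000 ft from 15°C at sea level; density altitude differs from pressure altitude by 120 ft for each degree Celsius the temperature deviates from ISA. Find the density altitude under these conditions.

5380 ft

ISA temperature at 5500 ft = 15 − 2 × (5500/1000) = 4°C.
ISA deviation = 3 − 4 = -1°C.
Density altitude = 5500 + 120 × (-1) = 5500 + (-120) = 5380 ft.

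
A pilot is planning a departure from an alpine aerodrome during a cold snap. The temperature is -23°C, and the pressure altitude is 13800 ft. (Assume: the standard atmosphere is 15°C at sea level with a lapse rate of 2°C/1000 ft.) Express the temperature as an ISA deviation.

ISA temperature at 13800 ft = 15 − 2 × (13800/1000) = -12.6°C.
Deviation = OAT − ISA = -23 − (-12.6) = -10.4°C.

ISA-10.4°C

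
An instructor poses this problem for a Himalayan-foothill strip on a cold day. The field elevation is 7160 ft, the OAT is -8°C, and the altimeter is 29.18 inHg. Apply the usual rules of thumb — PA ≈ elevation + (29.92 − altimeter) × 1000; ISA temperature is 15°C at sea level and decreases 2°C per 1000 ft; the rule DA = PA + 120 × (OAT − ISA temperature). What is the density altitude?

Pressure altitude = 7160 + (29.92 − 29.18) × 1000 = 7160 + (+740) = 7900 ft.
ISA temperature at 7900 ft = 15 − 2 × (7900/1000) = -0.8°C.
ISA deviation = -8 − (-0.8) = -7.2°C.
Density altitude = 7900 + 120 × (-7.2) = 7036 ft.

7036 ft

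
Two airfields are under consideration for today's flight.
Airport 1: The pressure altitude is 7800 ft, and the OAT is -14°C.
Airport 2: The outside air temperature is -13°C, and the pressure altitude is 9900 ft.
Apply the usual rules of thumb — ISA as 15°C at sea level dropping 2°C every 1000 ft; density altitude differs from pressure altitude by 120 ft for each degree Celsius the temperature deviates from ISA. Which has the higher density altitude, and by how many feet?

Airport 1: ISA temp = -0.6°C, deviation -13.4°C, DA = 7800 + 120 × (-13.4) = 6192 ft.
Airport 2: ISA temp = -4.8°C, deviation -8.2°C, DA = 9900 + 120 × (-8.2) = 8916 ft.
Airport 2 is higher by 8916 − 6192 = 2724 ft.

Airport 2 by 2724 ft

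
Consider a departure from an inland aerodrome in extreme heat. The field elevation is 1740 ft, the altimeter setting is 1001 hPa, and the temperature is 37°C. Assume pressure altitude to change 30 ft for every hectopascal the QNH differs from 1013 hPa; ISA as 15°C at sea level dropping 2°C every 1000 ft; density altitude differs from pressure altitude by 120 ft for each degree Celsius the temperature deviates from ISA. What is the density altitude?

Pressure altitude = 1740 + (1013 − 1001) × 30 = 1740 + (+360) = 2100 ft.
ISA temperature at 2100 ft = 15 − 2 × (2100/1000) = 10.8°C.
ISA deviation = 37 − 10.8 = +26.2°C.
Density altitude = 2100 + 120 × (26.2) = 5244 ft.

5244 ft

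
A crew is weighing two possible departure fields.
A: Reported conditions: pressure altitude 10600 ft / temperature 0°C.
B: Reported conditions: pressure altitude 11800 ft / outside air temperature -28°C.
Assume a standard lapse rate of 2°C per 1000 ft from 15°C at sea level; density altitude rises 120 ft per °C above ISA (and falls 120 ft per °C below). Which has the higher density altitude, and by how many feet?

A: ISA temp = -6.2°C, deviation +6.2°C, DA = 10600 + 120 × 6.2 = 11344 ft.
B: ISA temp = -8.6°C, deviation -19.4°C, DA = 11800 + 120 × (-19.4) = 9472 ft.
A is higher by 11344 − 9472 = 1872 ft.

A by 1872 ft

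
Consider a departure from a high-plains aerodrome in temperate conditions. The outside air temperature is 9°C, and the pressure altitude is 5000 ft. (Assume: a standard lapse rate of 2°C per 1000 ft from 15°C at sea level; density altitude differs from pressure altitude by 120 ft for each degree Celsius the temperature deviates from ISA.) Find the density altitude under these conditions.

5480 ft

ISA temperature at 5000 ft = 15 − 2 × (5000/1000) = 5°C.
ISA deviation = 9 − 5 = +4°C.
Density altitude = 5000 + 120 × (4) = 5000 + (+480) = 5480 ft.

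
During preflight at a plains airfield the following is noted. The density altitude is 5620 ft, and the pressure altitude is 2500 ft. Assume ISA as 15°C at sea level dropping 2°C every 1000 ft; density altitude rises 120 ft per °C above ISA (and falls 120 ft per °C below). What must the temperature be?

36°C

Density altitude − pressure altitude = 5620 − 2500 = +3120 ft.
At 120 ft/°C that is an ISA deviation of 3120/120 = +26°C.
ISA temperature at 2500 ft = 15 − 2 × (2500/1000) = 10°C.
OAT = ISA + deviation = 10 + (+26) = 36°C.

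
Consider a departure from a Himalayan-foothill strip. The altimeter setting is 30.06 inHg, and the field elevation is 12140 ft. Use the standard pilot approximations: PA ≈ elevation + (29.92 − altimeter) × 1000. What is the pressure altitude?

Pressure correction = (29.92 − 30.06) × 1000 = -140 ft.
Pressure altitude = 12140 + (-140) = 12000 ft.

12000 ft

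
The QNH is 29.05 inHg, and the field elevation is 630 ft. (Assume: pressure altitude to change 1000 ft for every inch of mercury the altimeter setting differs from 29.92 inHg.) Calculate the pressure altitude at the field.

1500 ft

Pressure correction = (29.92 − 29.05) × 1000 = +870 ft.
Pressure altitude = 630 + (+870) = 1500 ft.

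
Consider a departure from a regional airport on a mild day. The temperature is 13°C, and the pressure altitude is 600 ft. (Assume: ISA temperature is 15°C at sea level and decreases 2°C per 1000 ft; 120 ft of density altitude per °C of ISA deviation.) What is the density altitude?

504 ft

ISA temperature at 600 ft = 15 − 2 × (600/1000) = 13.8°C.
ISA deviation = 13 − 13.8 = -0.8°C.
Density altitude = 600 + 120 × (-0.8) = 600 + (-96) = 504 ft.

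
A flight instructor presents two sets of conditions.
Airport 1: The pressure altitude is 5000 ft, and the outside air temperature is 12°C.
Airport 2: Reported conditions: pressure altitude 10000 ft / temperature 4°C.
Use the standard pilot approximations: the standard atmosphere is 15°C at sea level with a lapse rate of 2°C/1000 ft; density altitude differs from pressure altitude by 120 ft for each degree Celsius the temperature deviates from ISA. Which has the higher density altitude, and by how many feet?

Airport 2 by 5240 ft

Airport 1: ISA temp = 5°C, deviation +7°C, DA = 5000 + 120 × 7 = 5840 ft.
Airport 2: ISA temp = -5°C, deviation +9°C, DA = 10000 + 120 × 9 = 11080 ft.
Airport 2 is higher by 11080 − 5840 = 5240 ft.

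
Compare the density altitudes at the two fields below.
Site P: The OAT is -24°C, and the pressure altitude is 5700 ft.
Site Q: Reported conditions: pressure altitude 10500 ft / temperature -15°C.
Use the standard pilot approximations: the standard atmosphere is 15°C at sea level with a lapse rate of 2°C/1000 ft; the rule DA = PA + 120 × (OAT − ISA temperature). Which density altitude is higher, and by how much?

Site P: ISA temp = 3.6°C, deviation -27.6°C, DA = 5700 + 120 × (-27.6) = 2388 ft.
Site Q: ISA temp = -6°C, deviation -9°C, DA = 10500 + 120 × (-9) = 9420 ft.
Site Q is higher by 9420 − 2388 = 7032 ft.

Site Q by 7032 ft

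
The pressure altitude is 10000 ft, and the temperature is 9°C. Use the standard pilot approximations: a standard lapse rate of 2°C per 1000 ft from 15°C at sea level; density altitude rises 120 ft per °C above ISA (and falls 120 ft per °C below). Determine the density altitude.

ISA temperature at 10000 ft = 15 − 2 × (10000/1000) = -5°C.
ISA deviation = 9 − (-5) = +14°C.
Density altitude = 10000 + 120 × (14) = 10000 + (+1680) = 11680 ft.

11680 ft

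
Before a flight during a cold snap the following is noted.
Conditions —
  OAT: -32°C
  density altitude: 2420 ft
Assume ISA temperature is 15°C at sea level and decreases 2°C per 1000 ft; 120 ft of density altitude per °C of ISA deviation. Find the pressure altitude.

6500 ft

DA = PA + 120 × (OAT − (15 − 2·PA/1000)) = PA + 120·OAT − 1800 + 0.24·PA = 1.24·PA + 120·OAT − 1800.
So 1.24·PA = 2420 − 120 × (-32) + 1800 = 8060.
PA = 8060 / 1.24 = 6500 ft.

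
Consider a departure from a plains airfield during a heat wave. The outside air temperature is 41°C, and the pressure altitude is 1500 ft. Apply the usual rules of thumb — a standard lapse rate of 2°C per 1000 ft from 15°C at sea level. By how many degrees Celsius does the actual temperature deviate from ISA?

ISA+29°C

ISA temperature at 1500 ft = 15 − 2 × (1500/1000) = 12°C.
Deviation = OAT − ISA = 41 − 12 = +29°C.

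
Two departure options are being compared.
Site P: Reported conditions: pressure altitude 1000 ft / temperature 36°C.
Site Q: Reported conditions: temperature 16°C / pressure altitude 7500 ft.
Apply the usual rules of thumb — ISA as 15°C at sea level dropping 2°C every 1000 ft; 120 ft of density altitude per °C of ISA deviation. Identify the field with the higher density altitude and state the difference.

Site P: ISA temp = 13°C, deviation +23°C, DA = 1000 + 120 × 23 = 3760 ft.
Site Q: ISA temp = 0°C, deviation +16°C, DA = 7500 + 120 × 16 = 9420 ft.
Site Q is higher by 9420 − 3760 = 5660 ft.

Site Q by 5660 ft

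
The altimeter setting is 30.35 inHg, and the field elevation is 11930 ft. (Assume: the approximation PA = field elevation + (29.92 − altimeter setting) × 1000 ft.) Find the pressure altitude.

11500 ft

Pressure correction = (29.92 − 30.35) × 1000 = -430 ft.
Pressure altitude = 11930 + (-430) = 11500 ft.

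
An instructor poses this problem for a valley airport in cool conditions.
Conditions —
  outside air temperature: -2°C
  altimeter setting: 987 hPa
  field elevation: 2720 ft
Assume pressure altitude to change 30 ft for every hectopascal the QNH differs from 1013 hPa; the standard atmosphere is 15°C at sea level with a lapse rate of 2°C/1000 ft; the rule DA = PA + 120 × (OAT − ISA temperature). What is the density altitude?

Pressure altitude = 2720 + (1013 − 987) × 30 = 2720 + (+780) = 3500 ft.
ISA temperature at 3500 ft = 15 − 2 × (3500/1000) = 8°C.
ISA deviation = -2 − 8 = -10°C.
Density altitude = 3500 + 120 × (-10) = 2300 ft.

2300 ft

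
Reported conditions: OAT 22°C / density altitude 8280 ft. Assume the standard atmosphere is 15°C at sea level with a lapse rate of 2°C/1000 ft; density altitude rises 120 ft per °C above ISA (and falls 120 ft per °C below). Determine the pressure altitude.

6000 ft

DA = PA + 120 × (OAT − (15 − 2·PA/1000)) = PA + 120·OAT − 1800 + 0.24·PA = 1.24·PA + 120·OAT − 1800.
So 1.24·PA = 8280 − 120 × 22 + 1800 = 7440.
PA = 7440 / 1.24 = 6000 ft.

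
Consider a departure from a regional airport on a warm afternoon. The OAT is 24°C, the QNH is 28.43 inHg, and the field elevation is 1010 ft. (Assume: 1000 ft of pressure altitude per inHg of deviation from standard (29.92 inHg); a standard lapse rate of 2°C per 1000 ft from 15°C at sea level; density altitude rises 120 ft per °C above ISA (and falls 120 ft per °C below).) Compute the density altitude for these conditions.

Pressure altitude = 1010 + (29.92 − 28.43) × 1000 = 1010 + (+1490) = 2500 ft.
ISA temperature at 2500 ft = 15 − 2 × (2500/1000) = 10°C.
ISA deviation = 24 − 10 = +14°C.
Density altitude = 2500 + 120 × (14) = 4180 ft.

4180 ft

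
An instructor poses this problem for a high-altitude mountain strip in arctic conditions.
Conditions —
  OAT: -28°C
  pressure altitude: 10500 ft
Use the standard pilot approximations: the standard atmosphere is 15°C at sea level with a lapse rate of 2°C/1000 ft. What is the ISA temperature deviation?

ISA temperature at 10500 ft = 15 − 2 × (10500/1000) = -6°C.
Deviation = OAT − ISA = -28 − (-6) = -22°C.

ISA-22°C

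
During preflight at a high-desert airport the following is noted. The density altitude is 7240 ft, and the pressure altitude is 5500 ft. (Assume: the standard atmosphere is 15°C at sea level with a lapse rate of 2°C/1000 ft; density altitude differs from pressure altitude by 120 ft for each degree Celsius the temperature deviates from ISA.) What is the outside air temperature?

Density altitude − pressure altitude = 7240 − 5500 = +1740 ft.
At 120 ft/°C that is an ISA deviation of 1740/120 = +14.5°C.
ISA temperature at 5500 ft = 15 − 2 × (5500/1000) = 4°C.
OAT = ISA + deviation = 4 + (+14.5) = 18.5°C.

18.5°C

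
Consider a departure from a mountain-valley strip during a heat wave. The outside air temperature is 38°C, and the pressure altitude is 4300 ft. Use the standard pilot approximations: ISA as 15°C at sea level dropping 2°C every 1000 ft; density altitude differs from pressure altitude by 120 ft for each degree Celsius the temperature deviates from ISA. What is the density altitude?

8092 ft

ISA temperature at 4300 ft = 15 − 2 × (4300/1000) = 6.4°C.
ISA deviation = 38 − 6.4 = +31.6°C.
Density altitude = 4300 + 120 × (31.6) = 4300 + (+3792) = 8092 ft.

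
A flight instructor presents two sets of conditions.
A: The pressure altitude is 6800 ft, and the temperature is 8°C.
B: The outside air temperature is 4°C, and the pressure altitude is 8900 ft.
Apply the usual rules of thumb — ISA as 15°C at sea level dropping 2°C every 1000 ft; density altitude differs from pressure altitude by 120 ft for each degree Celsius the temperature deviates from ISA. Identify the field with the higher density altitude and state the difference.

A: ISA temp = 1.4°C, deviation +6.6°C, DA = 6800 + 120 × 6.6 = 7592 ft.
B: ISA temp = -2.8°C, deviation +6.8°C, DA = 8900 + 120 × 6.8 = 9716 ft.
B is higher by 9716 − 7592 = 2124 ft.

B by 2124 ft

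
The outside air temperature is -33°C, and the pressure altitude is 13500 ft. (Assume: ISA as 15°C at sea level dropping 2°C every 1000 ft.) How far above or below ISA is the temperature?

ISA temperature at 13500 ft = 15 − 2 × (13500/1000) = -12°C.
Deviation = OAT − ISA = -33 − (-12) = -21°C.

ISA-21°C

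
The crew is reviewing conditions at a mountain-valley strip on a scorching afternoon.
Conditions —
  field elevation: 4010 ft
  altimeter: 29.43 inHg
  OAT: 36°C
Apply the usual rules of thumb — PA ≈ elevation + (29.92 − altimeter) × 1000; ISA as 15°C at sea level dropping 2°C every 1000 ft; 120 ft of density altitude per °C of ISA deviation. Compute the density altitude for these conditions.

Pressure altitude = 4010 + (29.92 − 29.43) × 1000 = 4010 + (+490) = 4500 ft.
ISA temperature at 4500 ft = 15 − 2 × (4500/1000) = 6°C.
ISA deviation = 36 − 6 = +30°C.
Density altitude = 4500 + 120 × (30) = 8100 ft.

8100 ft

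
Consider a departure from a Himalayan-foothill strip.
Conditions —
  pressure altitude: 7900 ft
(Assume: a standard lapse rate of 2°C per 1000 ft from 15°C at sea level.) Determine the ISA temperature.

-0.8°C

ISA temperature = 15 − 2 × (7900/1000) = 15 − 15.8 = -0.8°C.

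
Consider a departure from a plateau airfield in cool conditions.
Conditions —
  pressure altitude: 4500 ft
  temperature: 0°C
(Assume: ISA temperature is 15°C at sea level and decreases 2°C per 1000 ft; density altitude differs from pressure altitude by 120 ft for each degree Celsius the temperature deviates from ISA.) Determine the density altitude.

3780 ft

ISA temperature at 4500 ft = 15 − 2 × (4500/1000) = 6°C.
ISA deviation = 0 − 6 = -6°C.
Density altitude = 4500 + 120 × (-6) = 4500 + (-720) = 3780 ft.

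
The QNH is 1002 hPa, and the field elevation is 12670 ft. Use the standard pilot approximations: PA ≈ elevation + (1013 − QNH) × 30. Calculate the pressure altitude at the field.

Pressure correction = (1013 − 1002) × 30 = +330 ft.
Pressure altitude = 12670 + (+330) = 13000 ft.

13000 ft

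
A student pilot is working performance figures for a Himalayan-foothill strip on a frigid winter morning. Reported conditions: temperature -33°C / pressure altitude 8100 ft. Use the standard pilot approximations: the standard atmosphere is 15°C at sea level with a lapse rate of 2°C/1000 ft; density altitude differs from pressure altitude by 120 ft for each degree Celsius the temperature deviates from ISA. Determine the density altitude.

4284 ft

ISA temperature at 8100 ft = 15 − 2 × (8100/1000) = -1.2°C.
ISA deviation = -33 − (-1.2) = -31.8°C.
Density altitude = 8100 + 120 × (-31.8) = 8100 + (-3816) = 4284 ft.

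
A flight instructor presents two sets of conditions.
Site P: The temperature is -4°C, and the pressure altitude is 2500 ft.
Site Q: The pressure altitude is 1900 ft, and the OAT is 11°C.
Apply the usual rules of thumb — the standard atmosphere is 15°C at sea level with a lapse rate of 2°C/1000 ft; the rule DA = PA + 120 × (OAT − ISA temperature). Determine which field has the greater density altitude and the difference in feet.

Site P: ISA temp = 10°C, deviation -14°C, DA = 2500 + 120 × (-14) = 820 ft.
Site Q: ISA temp = 11.2°C, deviation -0.2°C, DA = 1900 + 120 × (-0.2) = 1876 ft.
Site Q is higher by 1876 − 820 = 1056 ft.

Site Q by 1056 ft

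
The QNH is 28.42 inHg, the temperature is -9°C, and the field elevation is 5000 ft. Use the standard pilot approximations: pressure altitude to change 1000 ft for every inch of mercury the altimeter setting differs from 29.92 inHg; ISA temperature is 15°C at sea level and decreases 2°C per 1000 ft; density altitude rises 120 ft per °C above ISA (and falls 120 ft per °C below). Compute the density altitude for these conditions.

5180 ft

Pressure altitude = 5000 + (29.92 − 28.42) × 1000 = 5000 + (+1500) = 6500 ft.
ISA temperature at 6500 ft = 15 − 2 × (6500/1000) = 2°C.
ISA deviation = -9 − 2 = -11°C.
Density altitude = 6500 + 120 × (-11) = 5180 ft.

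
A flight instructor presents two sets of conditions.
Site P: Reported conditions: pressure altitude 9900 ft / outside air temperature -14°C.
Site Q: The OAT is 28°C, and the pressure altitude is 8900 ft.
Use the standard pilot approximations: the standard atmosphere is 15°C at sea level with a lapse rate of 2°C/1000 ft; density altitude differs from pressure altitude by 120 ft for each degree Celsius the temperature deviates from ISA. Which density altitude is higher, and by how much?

Site Q by 3800 ft

Site P: ISA temp = -4.8°C, deviation -9.2°C, DA = 9900 + 120 × (-9.2) = 8796 ft.
Site Q: ISA temp = -2.8°C, deviation +30.8°C, DA = 8900 + 120 × 30.8 = 12596 ft.
Site Q is higher by 12596 − 8796 = 3800 ft.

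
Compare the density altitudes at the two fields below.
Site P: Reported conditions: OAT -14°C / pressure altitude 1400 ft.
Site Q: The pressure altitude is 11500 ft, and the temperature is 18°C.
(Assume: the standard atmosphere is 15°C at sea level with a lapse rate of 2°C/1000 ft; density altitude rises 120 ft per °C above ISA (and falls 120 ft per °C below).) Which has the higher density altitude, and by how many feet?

Site Q by 16364 ft

Site P: ISA temp = 12.2°C, deviation -26.2°C, DA = 1400 + 120 × (-26.2) = -1744 ft.
Site Q: ISA temp = -8°C, deviation +26°C, DA = 11500 + 120 × 26 = 14620 ft.
Site Q is higher by 14620 − (-1744) = 16364 ft.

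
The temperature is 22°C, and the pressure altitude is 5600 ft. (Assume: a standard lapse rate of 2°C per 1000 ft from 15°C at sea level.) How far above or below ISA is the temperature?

ISA temperature at 5600 ft = 15 − 2 × (5600/1000) = 3.8°C.
Deviation = OAT − ISA = 22 − 3.8 = +18.2°C.

ISA+18.2°C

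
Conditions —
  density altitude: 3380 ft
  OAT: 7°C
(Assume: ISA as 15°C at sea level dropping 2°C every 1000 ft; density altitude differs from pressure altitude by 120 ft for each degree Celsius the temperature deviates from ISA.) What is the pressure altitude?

3500 ft

DA = PA + 120 × (OAT − (15 − 2·PA/1000)) = PA + 120·OAT − 1800 + 0.24·PA = 1.24·PA + 120·OAT − 1800.
So 1.24·PA = 3380 − 120 × 7 + 1800 = 4340.
PA = 4340 / 1.24 = 3500 ft.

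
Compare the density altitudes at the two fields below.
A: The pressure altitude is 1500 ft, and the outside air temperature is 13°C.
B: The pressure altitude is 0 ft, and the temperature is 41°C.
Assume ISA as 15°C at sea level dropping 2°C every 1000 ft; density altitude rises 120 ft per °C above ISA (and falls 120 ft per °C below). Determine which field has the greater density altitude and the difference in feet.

B by 1500 ft

A: ISA temp = 12°C, deviation +1°C, DA = 1500 + 120 × 1 = 1620 ft.
B: ISA temp = 15°C, deviation +26°C, DA = 0 + 120 × 26 = 3120 ft.
B is higher by 3120 − 1620 = 1500 ft.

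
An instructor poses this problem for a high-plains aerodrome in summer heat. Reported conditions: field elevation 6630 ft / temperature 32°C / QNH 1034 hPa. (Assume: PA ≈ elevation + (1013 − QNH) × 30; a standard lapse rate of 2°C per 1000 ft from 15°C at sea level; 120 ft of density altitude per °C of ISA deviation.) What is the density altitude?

Pressure altitude = 6630 + (1013 − 1034) × 30 = 6630 + (-630) = 6000 ft.
ISA temperature at 6000 ft = 15 − 2 × (6000/1000) = 3°C.
ISA deviation = 32 − 3 = +29°C.
Density altitude = 6000 + 120 × (29) = 9480 ft.

9480 ft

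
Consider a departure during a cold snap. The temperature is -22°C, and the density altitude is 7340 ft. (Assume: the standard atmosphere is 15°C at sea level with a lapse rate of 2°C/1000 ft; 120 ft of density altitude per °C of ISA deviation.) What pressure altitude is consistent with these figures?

9500 ft

DA = PA + 120 × (OAT − (15 − 2·PA/1000)) = PA + 120·OAT − 1800 + 0.24·PA = 1.24·PA + 120·OAT − 1800.
So 1.24·PA = 7340 − 120 × (-22) + 1800 = 11780.
PA = 11780 / 1.24 = 9500 ft.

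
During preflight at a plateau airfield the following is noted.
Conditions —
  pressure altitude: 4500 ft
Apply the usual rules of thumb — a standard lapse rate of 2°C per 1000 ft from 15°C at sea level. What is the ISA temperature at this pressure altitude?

6°C

ISA temperature = 15 − 2 × (4500/1000) = 15 − 9 = 6°C.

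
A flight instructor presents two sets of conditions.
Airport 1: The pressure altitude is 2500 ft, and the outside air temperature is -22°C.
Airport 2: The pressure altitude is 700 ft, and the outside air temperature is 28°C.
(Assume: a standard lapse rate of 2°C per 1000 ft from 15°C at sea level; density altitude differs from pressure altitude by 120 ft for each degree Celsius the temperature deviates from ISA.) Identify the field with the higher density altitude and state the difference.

Airport 1: ISA temp = 10°C, deviation -32°C, DA = 2500 + 120 × (-32) = -1340 ft.
Airport 2: ISA temp = 13.6°C, deviation +14.4°C, DA = 700 + 120 × 14.4 = 2428 ft.
Airport 2 is higher by 2428 − (-1340) = 3768 ft.

Airport 2 by 3768 ft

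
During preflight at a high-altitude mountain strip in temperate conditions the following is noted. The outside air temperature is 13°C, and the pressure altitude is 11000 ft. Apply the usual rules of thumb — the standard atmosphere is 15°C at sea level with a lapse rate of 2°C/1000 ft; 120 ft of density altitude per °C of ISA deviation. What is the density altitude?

13400 ft

ISA temperature at 11000 ft = 15 − 2 × (11000/1000) = -7°C.
ISA deviation = 13 − (-7) = +20°C.
Density altitude = 11000 + 120 × (20) = 11000 + (+2400) = 13400 ft.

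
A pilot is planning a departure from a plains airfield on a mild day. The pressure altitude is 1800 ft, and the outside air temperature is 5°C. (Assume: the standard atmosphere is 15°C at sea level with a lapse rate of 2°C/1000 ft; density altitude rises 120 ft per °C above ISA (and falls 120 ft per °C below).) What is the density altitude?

ISA temperature at 1800 ft = 15 − 2 × (1800/1000) = 11.4°C.
ISA deviation = 5 − 11.4 = -6.4°C.
Density altitude = 1800 + 120 × (-6.4) = 1800 + (-768) = 1032 ft.

1032 ft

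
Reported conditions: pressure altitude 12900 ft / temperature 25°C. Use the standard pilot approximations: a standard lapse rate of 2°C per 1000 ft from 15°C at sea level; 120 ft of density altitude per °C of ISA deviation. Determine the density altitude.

17196 ft

ISA temperature at 12900 ft = 15 − 2 × (12900/1000) = -10.8°C.
ISA deviation = 25 − (-10.8) = +35.8°C.
Density altitude = 12900 + 120 × (35.8) = 12900 + (+4296) = 17196 ft.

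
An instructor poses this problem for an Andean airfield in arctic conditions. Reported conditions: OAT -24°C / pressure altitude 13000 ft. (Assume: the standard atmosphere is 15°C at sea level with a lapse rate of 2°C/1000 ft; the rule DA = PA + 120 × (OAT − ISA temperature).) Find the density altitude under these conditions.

ISA temperature at 13000 ft = 15 − 2 × (13000/1000) = -11°C.
ISA deviation = -24 − (-11) = -13°C.
Density altitude = 13000 + 120 × (-13) = 13000 + (-1560) = 11440 ft.

11440 ft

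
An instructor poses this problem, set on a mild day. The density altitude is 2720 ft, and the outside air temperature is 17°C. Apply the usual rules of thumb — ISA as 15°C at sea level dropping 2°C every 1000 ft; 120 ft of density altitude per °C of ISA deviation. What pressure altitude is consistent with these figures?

DA = PA + 120 × (OAT − (15 − 2·PA/1000)) = PA + 120·OAT − 1800 + 0.24·PA = 1.24·PA + 120·OAT − 1800.
So 1.24·PA = 2720 − 120 × 17 + 1800 = 2480.
PA = 2480 / 1.24 = 2000 ft.

2000 ft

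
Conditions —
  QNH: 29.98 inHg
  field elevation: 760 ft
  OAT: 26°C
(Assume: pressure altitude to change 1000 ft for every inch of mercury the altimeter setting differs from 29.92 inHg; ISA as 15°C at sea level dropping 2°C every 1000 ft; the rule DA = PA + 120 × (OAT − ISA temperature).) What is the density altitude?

2188 ft

Pressure altitude = 760 + (29.92 − 29.98) × 1000 = 760 + (-60) = 700 ft.
ISA temperature at 700 ft = 15 − 2 × (700/1000) = 13.6°C.
ISA deviation = 26 − 13.6 = +12.4°C.
Density altitude = 700 + 120 × (12.4) = 2188 ft.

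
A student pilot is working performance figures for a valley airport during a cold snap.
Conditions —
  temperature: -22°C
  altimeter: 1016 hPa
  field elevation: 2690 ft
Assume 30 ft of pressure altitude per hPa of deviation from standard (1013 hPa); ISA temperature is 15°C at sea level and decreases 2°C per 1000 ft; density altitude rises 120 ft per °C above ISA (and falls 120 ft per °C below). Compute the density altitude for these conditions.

-1216 ft

Pressure altitude = 2690 + (1013 − 1016) × 30 = 2690 + (-90) = 2600 ft.
ISA temperature at 2600 ft = 15 − 2 × (2600/1000) = 9.8°C.
ISA deviation = -22 − 9.8 = -31.8°C.
Density altitude = 2600 + 120 × (-31.8) = -1216 ft.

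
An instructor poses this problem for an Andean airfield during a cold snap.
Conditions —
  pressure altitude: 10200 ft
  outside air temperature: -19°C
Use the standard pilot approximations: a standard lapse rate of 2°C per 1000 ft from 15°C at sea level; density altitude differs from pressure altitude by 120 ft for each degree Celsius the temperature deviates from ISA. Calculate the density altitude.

ISA temperature at 10200 ft = 15 − 2 × (10200/1000) = -5.4°C.
ISA deviation = -19 − (-5.4) = -13.6°C.
Density altitude = 10200 + 120 × (-13.6) = 10200 + (-1632) = 8568 ft.

8568 ft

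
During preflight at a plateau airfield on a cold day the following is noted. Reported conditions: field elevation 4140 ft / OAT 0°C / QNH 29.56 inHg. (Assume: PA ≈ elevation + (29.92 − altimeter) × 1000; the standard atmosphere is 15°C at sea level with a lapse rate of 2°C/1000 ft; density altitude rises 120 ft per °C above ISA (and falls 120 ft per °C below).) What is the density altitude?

3780 ft

Pressure altitude = 4140 + (29.92 − 29.56) × 1000 = 4140 + (+360) = 4500 ft.
ISA temperature at 4500 ft = 15 − 2 × (4500/1000) = 6°C.
ISA deviation = 0 − 6 = -6°C.
Density altitude = 4500 + 120 × (-6) = 3780 ft.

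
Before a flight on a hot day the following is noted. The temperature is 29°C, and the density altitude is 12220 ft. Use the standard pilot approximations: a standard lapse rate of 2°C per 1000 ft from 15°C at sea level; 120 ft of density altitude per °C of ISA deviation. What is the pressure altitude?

DA = PA + 120 × (OAT − (15 − 2·PA/1000)) = PA + 120·OAT − 1800 + 0.24·PA = 1.24·PA + 120·OAT − 1800.
So 1.24·PA = 12220 − 120 × 29 + 1800 = 10540.
PA = 10540 / 1.24 = 8500 ft.

8500 ft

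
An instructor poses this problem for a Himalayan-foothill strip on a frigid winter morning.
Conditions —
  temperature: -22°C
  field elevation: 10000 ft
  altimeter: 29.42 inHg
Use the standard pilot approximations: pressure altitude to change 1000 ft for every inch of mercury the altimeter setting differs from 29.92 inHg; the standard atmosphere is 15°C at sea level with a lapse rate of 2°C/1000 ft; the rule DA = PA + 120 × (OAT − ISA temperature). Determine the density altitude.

Pressure altitude = 10000 + (29.92 − 29.42) × 1000 = 10000 + (+500) = 10500 ft.
ISA temperature at 10500 ft = 15 − 2 × (10500/1000) = -6°C.
ISA deviation = -22 − (-6) = -16°C.
Density altitude = 10500 + 120 × (-16) = 8580 ft.

8580 ft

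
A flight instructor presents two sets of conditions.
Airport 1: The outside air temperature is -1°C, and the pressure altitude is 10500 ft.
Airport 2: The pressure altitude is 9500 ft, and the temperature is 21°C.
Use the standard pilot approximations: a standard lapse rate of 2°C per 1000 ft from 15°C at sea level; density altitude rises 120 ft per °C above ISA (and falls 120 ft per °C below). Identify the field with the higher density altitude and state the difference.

Airport 1: ISA temp = -6°C, deviation +5°C, DA = 10500 + 120 × 5 = 11100 ft.
Airport 2: ISA temp = -4°C, deviation +25°C, DA = 9500 + 120 × 25 = 12500 ft.
Airport 2 is higher by 12500 − 11100 = 1400 ft.

Airport 2 by 1400 ft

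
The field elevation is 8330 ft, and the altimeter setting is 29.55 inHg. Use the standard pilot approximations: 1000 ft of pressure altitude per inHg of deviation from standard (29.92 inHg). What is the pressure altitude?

8700 ft

Pressure correction = (29.92 − 29.55) × 1000 = +370 ft.
Pressure altitude = 8330 + (+370) = 8700 ft.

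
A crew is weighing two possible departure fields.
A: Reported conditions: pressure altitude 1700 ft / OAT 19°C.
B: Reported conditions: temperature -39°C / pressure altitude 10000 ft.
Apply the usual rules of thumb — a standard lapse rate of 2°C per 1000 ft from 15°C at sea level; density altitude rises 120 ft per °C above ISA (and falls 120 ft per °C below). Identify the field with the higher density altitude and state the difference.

A: ISA temp = 11.6°C, deviation +7.4°C, DA = 1700 + 120 × 7.4 = 2588 ft.
B: ISA temp = -5°C, deviation -34°C, DA = 10000 + 120 × (-34) = 5920 ft.
B is higher by 5920 − 2588 = 3332 ft.

B by 3332 ft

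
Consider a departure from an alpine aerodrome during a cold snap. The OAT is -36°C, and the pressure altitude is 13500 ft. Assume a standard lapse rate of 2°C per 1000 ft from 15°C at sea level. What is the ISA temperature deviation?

ISA temperature at 13500 ft = 15 − 2 × (13500/1000) = -12°C.
Deviation = OAT − ISA = -36 − (-12) = -24°C.

ISA-24°C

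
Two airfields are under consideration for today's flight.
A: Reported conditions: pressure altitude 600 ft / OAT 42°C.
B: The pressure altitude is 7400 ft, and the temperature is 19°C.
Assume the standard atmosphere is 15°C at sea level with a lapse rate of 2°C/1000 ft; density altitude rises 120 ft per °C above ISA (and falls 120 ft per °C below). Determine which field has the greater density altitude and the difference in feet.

A: ISA temp = 13.8°C, deviation +28.2°C, DA = 600 + 120 × 28.2 = 3984 ft.
B: ISA temp = 0.2°C, deviation +18.8°C, DA = 7400 + 120 × 18.8 = 9656 ft.
B is higher by 9656 − 3984 = 5672 ft.

B by 5672 ft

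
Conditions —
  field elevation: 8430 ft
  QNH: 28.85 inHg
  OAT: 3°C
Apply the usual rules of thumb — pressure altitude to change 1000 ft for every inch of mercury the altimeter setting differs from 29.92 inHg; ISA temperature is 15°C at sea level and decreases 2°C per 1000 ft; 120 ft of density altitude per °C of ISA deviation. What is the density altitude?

Pressure altitude = 8430 + (29.92 − 28.85) × 1000 = 8430 + (+1070) = 9500 ft.
ISA temperature at 9500 ft = 15 − 2 × (9500/1000) = -4°C.
ISA deviation = 3 − (-4) = +7°C.
Density altitude = 9500 + 120 × (7) = 10340 ft.

10340 ft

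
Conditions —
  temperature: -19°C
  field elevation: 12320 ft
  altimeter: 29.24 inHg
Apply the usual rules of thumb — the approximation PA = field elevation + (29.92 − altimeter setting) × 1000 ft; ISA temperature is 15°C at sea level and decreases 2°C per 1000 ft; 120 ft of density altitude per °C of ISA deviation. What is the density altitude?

Pressure altitude = 12320 + (29.92 − 29.24) × 1000 = 12320 + (+680) = 13000 ft.
ISA temperature at 13000 ft = 15 − 2 × (13000/1000) = -11°C.
ISA deviation = -19 − (-11) = -8°C.
Density altitude = 13000 + 120 × (-8) = 12040 ft.

12040 ft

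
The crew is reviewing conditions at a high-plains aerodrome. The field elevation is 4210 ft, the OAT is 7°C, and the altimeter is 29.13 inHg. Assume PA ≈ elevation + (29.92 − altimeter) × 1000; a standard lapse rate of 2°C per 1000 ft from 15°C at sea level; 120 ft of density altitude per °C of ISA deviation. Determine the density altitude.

5240 ft

Pressure altitude = 4210 + (29.92 − 29.13) × 1000 = 4210 + (+790) = 5000 ft.
ISA temperature at 5000 ft = 15 − 2 × (5000/1000) = 5°C.
ISA deviation = 7 − 5 = +2°C.
Density altitude = 5000 + 120 × (2) = 5240 ft.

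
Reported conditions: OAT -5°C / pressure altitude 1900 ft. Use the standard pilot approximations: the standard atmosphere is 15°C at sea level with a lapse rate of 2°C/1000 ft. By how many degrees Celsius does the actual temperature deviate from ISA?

ISA-16.2°C

ISA temperature at 1900 ft = 15 − 2 × (1900/1000) = 11.2°C.
Deviation = OAT − ISA = -5 − 11.2 = -16.2°C.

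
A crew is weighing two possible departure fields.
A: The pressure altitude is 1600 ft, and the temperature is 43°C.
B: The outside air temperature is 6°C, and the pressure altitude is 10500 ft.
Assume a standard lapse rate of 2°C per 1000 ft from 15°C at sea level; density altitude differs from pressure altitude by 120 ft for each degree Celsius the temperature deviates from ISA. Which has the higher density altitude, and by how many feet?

B by 6596 ft

A: ISA temp = 11.8°C, deviation +31.2°C, DA = 1600 + 120 × 31.2 = 5344 ft.
B: ISA temp = -6°C, deviation +12°C, DA = 10500 + 120 × 12 = 11940 ft.
B is higher by 11940 − 5344 = 6596 ft.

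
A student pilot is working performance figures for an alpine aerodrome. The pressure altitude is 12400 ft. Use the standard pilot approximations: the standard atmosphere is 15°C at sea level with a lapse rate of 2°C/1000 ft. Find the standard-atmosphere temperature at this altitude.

ISA temperature = 15 − 2 × (12400/1000) = 15 − 24.8 = -9.8°C.

-9.8°C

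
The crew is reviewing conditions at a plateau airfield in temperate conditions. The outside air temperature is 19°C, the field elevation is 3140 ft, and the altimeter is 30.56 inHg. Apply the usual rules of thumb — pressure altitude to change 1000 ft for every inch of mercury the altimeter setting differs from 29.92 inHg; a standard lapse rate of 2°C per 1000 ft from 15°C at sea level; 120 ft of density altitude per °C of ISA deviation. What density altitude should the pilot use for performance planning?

Pressure altitude = 3140 + (29.92 − 30.56) × 1000 = 3140 + (-640) = 2500 ft.
ISA temperature at 2500 ft = 15 − 2 × (2500/1000) = 10°C.
ISA deviation = 19 − 10 = +9°C.
Density altitude = 2500 + 120 × (9) = 3580 ft.

3580 ft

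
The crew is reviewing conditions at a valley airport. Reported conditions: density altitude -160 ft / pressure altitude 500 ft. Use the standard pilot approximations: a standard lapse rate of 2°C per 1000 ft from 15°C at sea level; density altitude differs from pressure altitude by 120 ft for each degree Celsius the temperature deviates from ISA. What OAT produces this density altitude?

Density altitude − pressure altitude = -160 − 500 = -660 ft.
At 120 ft/°C that is an ISA deviation of -660/120 = -5.5°C.
ISA temperature at 500 ft = 15 − 2 × (500/1000) = 14°C.
OAT = ISA + deviation = 14 + (-5.5) = 8.5°C.

8.5°C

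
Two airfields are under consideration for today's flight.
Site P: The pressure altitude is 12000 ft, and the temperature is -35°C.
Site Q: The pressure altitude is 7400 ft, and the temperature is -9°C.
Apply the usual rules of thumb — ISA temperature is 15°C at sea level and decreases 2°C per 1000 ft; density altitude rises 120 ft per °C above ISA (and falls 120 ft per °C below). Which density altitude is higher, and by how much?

Site P by 2584 ft

Site P: ISA temp = -9°C, deviation -26°C, DA = 12000 + 120 × (-26) = 8880 ft.
Site Q: ISA temp = 0.2°C, deviation -9.2°C, DA = 7400 + 120 × (-9.2) = 6296 ft.
Site P is higher by 8880 − 6296 = 2584 ft.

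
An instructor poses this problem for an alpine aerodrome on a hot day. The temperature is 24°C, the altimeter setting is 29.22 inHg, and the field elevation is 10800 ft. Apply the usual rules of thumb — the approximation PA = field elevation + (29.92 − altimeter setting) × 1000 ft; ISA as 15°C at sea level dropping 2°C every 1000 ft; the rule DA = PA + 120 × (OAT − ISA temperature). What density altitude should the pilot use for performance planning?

15340 ft

Pressure altitude = 10800 + (29.92 − 29.22) × 1000 = 10800 + (+700) = 11500 ft.
ISA temperature at 11500 ft = 15 − 2 × (11500/1000) = -8°C.
ISA deviation = 24 − (-8) = +32°C.
Density altitude = 11500 + 120 × (32) = 15340 ft.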